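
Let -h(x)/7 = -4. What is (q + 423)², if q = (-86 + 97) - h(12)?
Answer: 164836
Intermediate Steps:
h(x) = 28 (h(x) = -7*(-4) = 28)
q = -17 (q = (-86 + 97) - 1*28 = 11 - 28 = -17)
(q + 423)² = (-17 + 423)² = 406² = 164836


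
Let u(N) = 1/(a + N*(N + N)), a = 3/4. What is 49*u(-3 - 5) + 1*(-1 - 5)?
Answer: -2894/515 ≈ -5.6194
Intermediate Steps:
a = ¾ (a = 3*(¼) = ¾ ≈ 0.75000)
u(N) = 1/(¾ + 2*N²) (u(N) = 1/(¾ + N*(N + N)) = 1/(¾ + N*(2*N)) = 1/(¾ + 2*N²))
49*u(-3 - 5) + 1*(-1 - 5) = 49*(4/(3 + 8*(-3 - 5)²)) + 1*(-1 - 5) = 49*(4/(3 + 8*(-8)²)) + 1*(-6) = 49*(4/(3 + 8*64)) - 6 = 49*(4/(3 + 512)) - 6 = 49*(4/515) - 6 = 196/515 - 6 = -2894/515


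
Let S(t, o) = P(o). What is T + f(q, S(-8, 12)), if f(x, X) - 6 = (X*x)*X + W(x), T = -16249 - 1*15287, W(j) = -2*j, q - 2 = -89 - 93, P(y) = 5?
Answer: -35670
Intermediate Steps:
S(t, o) = 5
q = -180 (q = 2 + (-89 - 93) = 2 - 182 = -180)
T = -31536 (T = -16249 - 15287 = -31536)
f(x, X) = 6 - 2*x + x*X² (f(x, X) = 6 + ((X*x)*X - 2*x) = 6 + (x*X² - 2*x) = 6 + (-2*x + x*X²) = 6 - 2*x + x*X²)
T + f(q, S(-8, 12)) = -31536 + (6 - 2*(-180) - 180*5²) = -31536 + (6 + 360 - 180*25) = -31536 + (6 + 360 - 4500) = -31536 - 4134 = -35670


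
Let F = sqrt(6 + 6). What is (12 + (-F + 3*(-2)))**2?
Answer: 48 - 24*sqrt(3) ≈ 6.4308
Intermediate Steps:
F = 2*sqrt(3) (F = sqrt(12) = 2*sqrt(3) ≈ 3.4641)
(12 + (-F + 3*(-2)))**2 = (12 + (-2*sqrt(3) + 3*(-2)))**2 = (12 + (-2*sqrt(3) - 6))**2 = (12 + (-6 - 2*sqrt(3)))**2 = (6 - 2*sqrt(3))**2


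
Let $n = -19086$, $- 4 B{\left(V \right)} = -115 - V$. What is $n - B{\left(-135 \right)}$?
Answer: $-19081$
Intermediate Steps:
$B{\left(V \right)} = \frac{115}{4} + \frac{V}{4}$ ($B{\left(V \right)} = - \frac{-115 - V}{4} = \frac{115}{4} + \frac{V}{4}$)
$n - B{\left(-135 \right)} = -19086 - \left(\frac{115}{4} + \frac{1}{4} \left(-135\right)\right) = -19086 - \left(\frac{115}{4} - \frac{135}{4}\right) = -19086 - -5 = -19086 + 5 = -19081$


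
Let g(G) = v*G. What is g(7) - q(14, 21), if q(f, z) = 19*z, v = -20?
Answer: -539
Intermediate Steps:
g(G) = -20*G
g(7) - q(14, 21) = -20*7 - 19*21 = -140 - 1*399 = -140 - 399 = -539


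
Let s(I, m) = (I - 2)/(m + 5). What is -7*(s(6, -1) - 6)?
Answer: 35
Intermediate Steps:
s(I, m) = (-2 + I)/(5 + m)
-7*(s(6, -1) - 6) = -7*((-2 + 6)/(5 - 1) - 6) = -7*(4/4 - 6) = -7*((1/4)*4 - 6) = -7*(1 - 6) = -7*(-5) = 35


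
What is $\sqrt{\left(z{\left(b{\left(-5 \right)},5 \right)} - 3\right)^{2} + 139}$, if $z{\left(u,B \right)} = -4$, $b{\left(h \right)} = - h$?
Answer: $2 \sqrt{47} \approx 13.711$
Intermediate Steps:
$\sqrt{\left(z{\left(b{\left(-5 \right)},5 \right)} - 3\right)^{2} + 139} = \sqrt{\left(-4 - 3\right)^{2} + 139} = \sqrt{\left(-7\right)^{2} + 139} = \sqrt{49 + 139} = \sqrt{188} = 2 \sqrt{47}$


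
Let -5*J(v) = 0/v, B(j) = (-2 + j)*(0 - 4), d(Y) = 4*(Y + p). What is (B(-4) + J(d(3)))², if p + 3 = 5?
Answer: 576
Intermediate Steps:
p = 2 (p = -3 + 5 = 2)
d(Y) = 8 + 4*Y (d(Y) = 4*(Y + 2) = 4*(2 + Y) = 8 + 4*Y)
B(j) = 8 - 4*j (B(j) = (-2 + j)*(-4) = 8 - 4*j)
J(v) = 0 (J(v) = -0/v = -⅕*0 = 0)
(B(-4) + J(d(3)))² = ((8 - 4*(-4)) + 0)² = ((8 + 16) + 0)² = (24 + 0)² = 24² = 576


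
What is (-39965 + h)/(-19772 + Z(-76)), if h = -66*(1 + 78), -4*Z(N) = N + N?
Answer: 45179/19734 ≈ 2.2894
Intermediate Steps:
Z(N) = -N/2 (Z(N) = -(N + N)/4 = -N/2)
h = -5214 (h = -66*79 = -5214)
(-39965 + h)/(-19772 + Z(-76)) = (-39965 - 5214)/(-19772 - ½*(-76)) = -45179/(-19772 + 38) = -45179/(-19734) = -45179*(-1/19734) = 45179/19734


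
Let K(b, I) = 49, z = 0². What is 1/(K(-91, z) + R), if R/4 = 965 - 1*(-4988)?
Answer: 1/23861 ≈ 4.1909e-5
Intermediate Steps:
z = 0
R = 23812 (R = 4*(965 - 1*(-4988)) = 4*(965 + 4988) = 4*5953 = 23812)
1/(K(-91, z) + R) = 1/(49 + 23812) = 1/23861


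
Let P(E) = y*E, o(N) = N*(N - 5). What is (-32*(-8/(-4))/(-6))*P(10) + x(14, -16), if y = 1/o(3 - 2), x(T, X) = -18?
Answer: -134/3 ≈ -44.667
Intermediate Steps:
o(N) = N*(-5 + N)
y = -¼ (y = 1/((3 - 2)*(-5 + (3 - 2))) = 1/(1*(-5 + 1)) = 1/(1*(-4)) = 1/(-4) = -¼ ≈ -0.25000)
P(E) = -E/4
(-32*(-8/(-4))/(-6))*P(10) + x(14, -16) = (-32*(-8/(-4))/(-6))*(-¼*10) - 18 = -32*(-8*(-¼))*(-1)/6*(-5/2) - 18 = -64*(-1)/6*(-5/2) - 18 = -32*(-⅓)*(-5/2) - 18 = (32/3)*(-5/2) - 18 = -80/3 - 18 = -134/3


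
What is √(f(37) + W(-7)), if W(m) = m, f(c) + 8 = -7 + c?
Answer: √15 ≈ 3.8730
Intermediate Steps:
f(c) = -15 + c (f(c) = -8 + (-7 + c) = -15 + c)
√(f(37) + W(-7)) = √((-15 + 37) - 7) = √(22 - 7) = √15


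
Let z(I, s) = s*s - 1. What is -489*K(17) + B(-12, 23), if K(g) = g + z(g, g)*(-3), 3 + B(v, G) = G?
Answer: 414203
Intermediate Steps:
z(I, s) = -1 + s² (z(I, s) = s² - 1 = -1 + s²)
B(v, G) = -3 + G
K(g) = 3 + g - 3*g² (K(g) = g + (-1 + g²)*(-3) = g + (3 - 3*g²) = 3 + g - 3*g²)
-489*K(17) + B(-12, 23) = -489*(3 + 17 - 3*17²) + (-3 + 23) = -489*(3 + 17 - 3*289) + 20 = -489*(3 + 17 - 867) + 20 = -489*(-847) + 20 = 414183 + 20 = 414203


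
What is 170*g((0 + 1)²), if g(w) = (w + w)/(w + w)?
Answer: 170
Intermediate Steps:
g(w) = 1 (g(w) = (2*w)/((2*w)) = (2*w)*(1/(2*w)) = 1)
170*g((0 + 1)²) = 170*1 = 170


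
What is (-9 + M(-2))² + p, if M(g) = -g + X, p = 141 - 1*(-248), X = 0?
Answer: 438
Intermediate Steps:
p = 389 (p = 141 + 248 = 389)
M(g) = -g (M(g) = -g + 0 = -g)
(-9 + M(-2))² + p = (-9 - 1*(-2))² + 389 = (-9 + 2)² + 389 = (-7)² + 389 = 49 + 389 = 438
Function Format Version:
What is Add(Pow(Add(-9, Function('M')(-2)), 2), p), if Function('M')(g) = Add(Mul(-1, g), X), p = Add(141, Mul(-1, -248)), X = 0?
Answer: 438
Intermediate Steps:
p = 389 (p = Add(141, 248) = 389)
Function('M')(g) = Mul(-1, g) (Function('M')(g) = Add(Mul(-1, g), 0) = Mul(-1, g))
Add(Pow(Add(-9, Function('M')(-2)), 2), p) = Add(Pow(Add(-9, Mul(-1, -2)), 2), 389) = Add(Pow(Add(-9, 2), 2), 389) = Add(Pow(-7, 2), 389) = Add(49, 389) = 438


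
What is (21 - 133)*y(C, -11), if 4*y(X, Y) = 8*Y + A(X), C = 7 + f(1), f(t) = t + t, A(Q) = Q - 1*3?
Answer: 2296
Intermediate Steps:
A(Q) = -3 + Q (A(Q) = Q - 3 = -3 + Q)
f(t) = 2*t
C = 9 (C = 7 + 2*1 = 7 + 2 = 9)
y(X, Y) = -¾ + 2*Y + X/4 (y(X, Y) = (8*Y + (-3 + X))/4 = (-3 + X + 8*Y)/4 = -¾ + 2*Y + X/4)
(21 - 133)*y(C, -11) = (21 - 133)*(-¾ + 2*(-11) + (¼)*9) = -112*(-¾ - 22 + 9/4) = -112*(-41/2) = 2296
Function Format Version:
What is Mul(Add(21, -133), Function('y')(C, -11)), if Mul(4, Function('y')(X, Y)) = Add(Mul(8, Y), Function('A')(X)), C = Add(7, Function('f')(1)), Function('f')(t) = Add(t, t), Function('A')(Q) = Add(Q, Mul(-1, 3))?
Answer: 2296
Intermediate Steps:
Function('A')(Q) = Add(-3, Q) (Function('A')(Q) = Add(Q, -3) = Add(-3, Q))
Function('f')(t) = Mul(2, t)
C = 9 (C = Add(7, Mul(2, 1)) = Add(7, 2) = 9)
Function('y')(X, Y) = Add(Rational(-3, 4), Mul(2, Y), Mul(Rational(1, 4), X)) (Function('y')(X, Y) = Mul(Rational(1, 4), Add(Mul(8, Y), Add(-3, X))) = Mul(Rational(1, 4), Add(-3, X, Mul(8, Y))) = Add(Rational(-3, 4), Mul(2, Y), Mul(Rational(1, 4), X)))
Mul(Add(21, -133), Function('y')(C, -11)) = Mul(Add(21, -133), Add(Rational(-3, 4), Mul(2, -11), Mul(Rational(1, 4), 9))) = Mul(-112, Add(Rational(-3, 4), -22, Rational(9, 4))) = Mul(-112, Rational(-41, 2)) = 2296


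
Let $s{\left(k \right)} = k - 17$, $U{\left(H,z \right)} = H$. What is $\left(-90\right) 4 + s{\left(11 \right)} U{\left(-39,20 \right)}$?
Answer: $-126$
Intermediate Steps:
$s{\left(k \right)} = -17 + k$ ($s{\left(k \right)} = k - 17 = -17 + k$)
$\left(-90\right) 4 + s{\left(11 \right)} U{\left(-39,20 \right)} = \left(-90\right) 4 + \left(-17 + 11\right) \left(-39\right) = -360 - -234 = -360 + 234 = -126$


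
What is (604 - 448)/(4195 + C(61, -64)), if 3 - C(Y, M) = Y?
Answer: 52/1379 ≈ 0.037708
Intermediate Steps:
C(Y, M) = 3 - Y
(604 - 448)/(4195 + C(61, -64)) = (604 - 448)/(4195 + (3 - 1*61)) = 156/(4195 + (3 - 61)) = 156/(4195 - 58) = 156/4137 = 156*(1/4137) = 52/1379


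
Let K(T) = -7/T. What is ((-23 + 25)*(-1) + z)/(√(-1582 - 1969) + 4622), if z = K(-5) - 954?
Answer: -7353602/35610725 + 1591*I*√3551/35610725 ≈ -0.2065 + 0.0026623*I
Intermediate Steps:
z = -4763/5 (z = -7/(-5) - 954 = -7*(-⅕) - 954 = 7/5 - 954 = -4763/5 ≈ -952.60)
((-23 + 25)*(-1) + z)/(√(-1582 - 1969) + 4622) = ((-23 + 25)*(-1) - 4763/5)/(√(-1582 - 1969) + 4622) = (2*(-1) - 4763/5)/(√(-3551) + 4622) = (-2 - 4763/5)/(I*√3551 + 4622) = -4773/(5*(4622 + I*√3551))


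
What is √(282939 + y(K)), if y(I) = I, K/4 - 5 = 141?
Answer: √283523 ≈ 532.47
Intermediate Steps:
K = 584 (K = 20 + 4*141 = 20 + 564 = 584)
√(282939 + y(K)) = √(282939 + 584) = √283523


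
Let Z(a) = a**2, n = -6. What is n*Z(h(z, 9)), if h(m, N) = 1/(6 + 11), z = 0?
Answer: -6/289 ≈ -0.020761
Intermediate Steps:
h(m, N) = 1/17
n*Z(h(z, 9)) = -6*(1/17)**2 = -6*1/289 = -6/289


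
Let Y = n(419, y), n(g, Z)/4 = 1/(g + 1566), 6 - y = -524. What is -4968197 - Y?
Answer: -9861871049/1985 ≈ -4.9682e+6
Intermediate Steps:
y = 530 (y = 6 - 1*(-524) = 6 + 524 = 530)
n(g, Z) = 4/(1566 + g) (n(g, Z) = 4/(g + 1566) = 4/(1566 + g))
Y = 4/1985 (Y = 4/(1566 + 419) = 4/1985 ≈ 0.0020151)
-4968197 - Y = -4968197 - 1*4/1985 = -4968197 - 4/1985 = -9861871049/1985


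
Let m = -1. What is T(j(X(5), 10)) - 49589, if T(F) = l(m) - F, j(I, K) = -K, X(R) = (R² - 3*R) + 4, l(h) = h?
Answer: -49580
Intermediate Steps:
X(R) = 4 + R² - 3*R
T(F) = -1 - F
T(j(X(5), 10)) - 49589 = (-1 - (-1)*10) - 49589 = (-1 - 1*(-10)) - 49589 = (-1 + 10) - 49589 = 9 - 49589 = -49580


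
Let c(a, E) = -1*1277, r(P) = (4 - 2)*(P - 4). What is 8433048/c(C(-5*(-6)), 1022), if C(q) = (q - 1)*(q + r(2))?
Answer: -8433048/1277 ≈ -6603.8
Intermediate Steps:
r(P) = -8 + 2*P (r(P) = 2*(-4 + P) = -8 + 2*P)
C(q) = (-1 + q)*(-4 + q) (C(q) = (q - 1)*(q + (-8 + 2*2)) = (-1 + q)*(q + (-8 + 4)) = (-1 + q)*(q - 4) = (-1 + q)*(-4 + q))
c(a, E) = -1277
8433048/c(C(-5*(-6)), 1022) = 8433048/(-1277) = 8433048*(-1/1277) = -8433048/1277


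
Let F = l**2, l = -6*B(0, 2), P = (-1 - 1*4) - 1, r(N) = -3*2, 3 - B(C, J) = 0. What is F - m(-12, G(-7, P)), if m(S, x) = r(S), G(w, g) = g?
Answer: 330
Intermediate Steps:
B(C, J) = 3 (B(C, J) = 3 - 1*0 = 3 + 0 = 3)
r(N) = -6
P = -6 (P = (-1 - 4) - 1 = -5 - 1 = -6)
l = -18 (l = -6*3 = -18)
m(S, x) = -6
F = 324 (F = (-18)**2 = 324)
F - m(-12, G(-7, P)) = 324 - 1*(-6) = 324 + 6 = 330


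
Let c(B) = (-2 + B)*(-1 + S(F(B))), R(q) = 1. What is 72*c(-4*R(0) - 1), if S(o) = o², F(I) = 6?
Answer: -17640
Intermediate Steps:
c(B) = -70 + 35*B (c(B) = (-2 + B)*(-1 + 6²) = (-2 + B)*(-1 + 36) = (-2 + B)*35 = -70 + 35*B)
72*c(-4*R(0) - 1) = 72*(-70 + 35*(-4*1 - 1)) = 72*(-70 + 35*(-4 - 1)) = 72*(-70 + 35*(-5)) = 72*(-70 - 175) = 72*(-245) = -17640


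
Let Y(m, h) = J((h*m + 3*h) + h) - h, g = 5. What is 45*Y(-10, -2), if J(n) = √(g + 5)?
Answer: 90 + 45*√10 ≈ 232.30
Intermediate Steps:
J(n) = √10 (J(n) = √(5 + 5) = √10)
Y(m, h) = √10 - h
45*Y(-10, -2) = 45*(√10 - 1*(-2)) = 45*(√10 + 2) = 45*(2 + √10) = 90 + 45*√10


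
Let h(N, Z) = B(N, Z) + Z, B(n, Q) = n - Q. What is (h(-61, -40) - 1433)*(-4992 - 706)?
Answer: 8512812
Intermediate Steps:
h(N, Z) = N (h(N, Z) = (N - Z) + Z = N)
(h(-61, -40) - 1433)*(-4992 - 706) = (-61 - 1433)*(-4992 - 706) = -1494*(-5698) = 8512812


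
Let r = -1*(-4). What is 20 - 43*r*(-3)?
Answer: 536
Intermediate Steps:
r = 4
20 - 43*r*(-3) = 20 - 172*(-3) = 20 - 43*(-12) = 20 + 516 = 536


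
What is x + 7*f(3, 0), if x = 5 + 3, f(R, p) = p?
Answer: 8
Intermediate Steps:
x = 8
x + 7*f(3, 0) = 8 + 7*0 = 8 + 0 = 8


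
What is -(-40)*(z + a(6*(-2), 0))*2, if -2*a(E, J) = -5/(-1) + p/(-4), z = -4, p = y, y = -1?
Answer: -530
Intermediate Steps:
p = -1
a(E, J) = -21/8 (a(E, J) = -(-5/(-1) - 1/(-4))/2 = -(-5*(-1) - 1*(-¼))/2 = -(5 + ¼)/2 = -½*21/4 = -21/8)
-(-40)*(z + a(6*(-2), 0))*2 = -(-40)*(-4 - 21/8)*2 = -(-40)*(-53)/8*2 = -8*265/8*2 = -265*2 = -530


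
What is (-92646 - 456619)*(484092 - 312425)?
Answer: -94290674755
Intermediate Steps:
(-92646 - 456619)*(484092 - 312425) = -549265*171667 = -94290674755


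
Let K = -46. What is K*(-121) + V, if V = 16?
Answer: 5582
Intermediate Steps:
K*(-121) + V = -46*(-121) + 16 = 5566 + 16 = 5582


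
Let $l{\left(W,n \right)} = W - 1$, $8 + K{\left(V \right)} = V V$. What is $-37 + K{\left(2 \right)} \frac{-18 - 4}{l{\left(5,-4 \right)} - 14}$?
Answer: $- \frac{229}{5} \approx -45.8$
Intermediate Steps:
$K{\left(V \right)} = -8 + V^{2}$ ($K{\left(V \right)} = -8 + V V = -8 + V^{2}$)
$l{\left(W,n \right)} = -1 + W$
$-37 + K{\left(2 \right)} \frac{-18 - 4}{l{\left(5,-4 \right)} - 14} = -37 + \left(-8 + 2^{2}\right) \frac{-18 - 4}{\left(-1 + 5\right) - 14} = -37 + \left(-8 + 4\right) \left(- \frac{22}{4 - 14}\right) = -37 - 4 \left(- \frac{22}{-10}\right) = -37 - 4 \left(\left(-22\right) \left(- \frac{1}{10}\right)\right) = -37 - \frac{44}{5} = - \frac{229}{5}$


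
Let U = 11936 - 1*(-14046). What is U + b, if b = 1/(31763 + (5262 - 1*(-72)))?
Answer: 963854255/37097 ≈ 25982.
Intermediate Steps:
b = 1/37097 (b = 1/(31763 + (5262 + 72)) = 1/(31763 + 5334) = 1/37097 ≈ 2.6956e-5)
U = 25982 (U = 11936 + 14046 = 25982)
U + b = 25982 + 1/37097 = 963854255/37097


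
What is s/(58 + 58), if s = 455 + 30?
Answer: 485/116 ≈ 4.1810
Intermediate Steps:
s = 485
s/(58 + 58) = 485/(58 + 58) = 485/116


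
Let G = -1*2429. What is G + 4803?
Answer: 2374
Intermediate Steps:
G = -2429
G + 4803 = -2429 + 4803 = 2374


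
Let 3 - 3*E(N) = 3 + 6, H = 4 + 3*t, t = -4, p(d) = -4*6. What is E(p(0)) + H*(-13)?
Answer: 102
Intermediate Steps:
p(d) = -24
H = -8 (H = 4 + 3*(-4) = 4 - 12 = -8)
E(N) = -2 (E(N) = 1 - (3 + 6)/3 = 1 - 1/3*9 = 1 - 3 = -2)
E(p(0)) + H*(-13) = -2 - 8*(-13) = -2 + 104 = 102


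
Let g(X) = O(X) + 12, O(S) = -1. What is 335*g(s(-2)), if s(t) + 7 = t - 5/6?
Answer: 3685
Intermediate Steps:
s(t) = -47/6 + t (s(t) = -7 + (t - 5/6) = -7 + (t - 5*⅙) = -7 + (t - ⅚) = -7 + (-⅚ + t) = -47/6 + t)
g(X) = 11 (g(X) = -1 + 12 = 11)
335*g(s(-2)) = 335*11 = 3685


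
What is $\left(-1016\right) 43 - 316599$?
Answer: $-360287$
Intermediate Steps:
$\left(-1016\right) 43 - 316599 = -43688 - 316599 = -360287$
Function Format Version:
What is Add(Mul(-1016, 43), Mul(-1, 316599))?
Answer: -360287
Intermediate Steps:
Add(Mul(-1016, 43), Mul(-1, 316599)) = Add(-43688, -316599) = -360287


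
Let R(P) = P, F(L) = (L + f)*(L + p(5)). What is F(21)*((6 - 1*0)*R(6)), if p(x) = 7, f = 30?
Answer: 51408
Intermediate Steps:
F(L) = (7 + L)*(30 + L) (F(L) = (L + 30)*(L + 7) = (30 + L)*(7 + L) = (7 + L)*(30 + L))
F(21)*((6 - 1*0)*R(6)) = (210 + 21² + 37*21)*((6 - 1*0)*6) = (210 + 441 + 777)*((6 + 0)*6) = 1428*(6*6) = 1428*36 = 51408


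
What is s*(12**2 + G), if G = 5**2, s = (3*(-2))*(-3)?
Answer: 3042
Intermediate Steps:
s = 18 (s = -6*(-3) = 18)
G = 25
s*(12**2 + G) = 18*(12**2 + 25) = 18*(144 + 25) = 18*169 = 3042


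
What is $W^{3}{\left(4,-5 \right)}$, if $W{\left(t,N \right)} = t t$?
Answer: $4096$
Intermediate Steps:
$W{\left(t,N \right)} = t^{2}$
$W^{3}{\left(4,-5 \right)} = \left(4^{2}\right)^{3} = 16^{3} = 4096$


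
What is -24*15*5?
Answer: -1800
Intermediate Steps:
-24*15*5 = -360*5 = -1800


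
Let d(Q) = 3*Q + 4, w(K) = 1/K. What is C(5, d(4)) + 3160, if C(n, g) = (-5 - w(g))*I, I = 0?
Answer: 3160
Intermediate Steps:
d(Q) = 4 + 3*Q
C(n, g) = 0 (C(n, g) = (-5 - 1/g)*0 = 0)
C(5, d(4)) + 3160 = 0 + 3160 = 3160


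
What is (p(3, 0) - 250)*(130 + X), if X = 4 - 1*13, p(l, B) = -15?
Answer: -32065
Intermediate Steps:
X = -9 (X = 4 - 13 = -9)
(p(3, 0) - 250)*(130 + X) = (-15 - 250)*(130 - 9) = -265*121 = -32065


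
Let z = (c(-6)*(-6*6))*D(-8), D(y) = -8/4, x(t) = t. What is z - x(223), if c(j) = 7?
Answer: 281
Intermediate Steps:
D(y) = -2 (D(y) = -8*1/4 = -2)
z = 504 (z = (7*(-6*6))*(-2) = (7*(-36))*(-2) = -252*(-2) = 504)
z - x(223) = 504 - 1*223 = 504 - 223 = 281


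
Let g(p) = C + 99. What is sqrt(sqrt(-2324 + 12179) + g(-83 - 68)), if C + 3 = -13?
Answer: sqrt(83 + 3*sqrt(1095)) ≈ 13.501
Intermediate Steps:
C = -16 (C = -3 - 13 = -16)
g(p) = 83 (g(p) = -16 + 99 = 83)
sqrt(sqrt(-2324 + 12179) + g(-83 - 68)) = sqrt(sqrt(-2324 + 12179) + 83) = sqrt(sqrt(9855) + 83) = sqrt(3*sqrt(1095) + 83) = sqrt(83 + 3*sqrt(1095))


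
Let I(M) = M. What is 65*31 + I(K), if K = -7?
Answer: 2008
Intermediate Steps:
65*31 + I(K) = 65*31 - 7 = 2015 - 7 = 2008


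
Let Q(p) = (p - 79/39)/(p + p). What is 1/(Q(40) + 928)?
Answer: 3120/2896841 ≈ 0.0010770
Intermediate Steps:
Q(p) = (-79/39 + p)/(2*p) (Q(p) = (p - 79*1/39)/((2*p)) = (p - 79/39)*(1/(2*p)) = (-79/39 + p)*(1/(2*p)) = (-79/39 + p)/(2*p))
1/(Q(40) + 928) = 1/((1/78)*(-79 + 39*40)/40 + 928) = 1/((1/78)*(1/40)*(-79 + 1560) + 928) = 1/((1/78)*(1/40)*1481 + 928) = 1/(1481/3120 + 928) = 1/(2896841/3120) = 3120/2896841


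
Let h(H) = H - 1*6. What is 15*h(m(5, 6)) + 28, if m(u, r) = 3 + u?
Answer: 58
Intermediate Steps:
h(H) = -6 + H (h(H) = H - 6 = -6 + H)
15*h(m(5, 6)) + 28 = 15*(-6 + (3 + 5)) + 28 = 15*(-6 + 8) + 28 = 15*2 + 28 = 30 + 28 = 58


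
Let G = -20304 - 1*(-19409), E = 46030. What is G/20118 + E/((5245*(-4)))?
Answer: -23620216/10551891 ≈ -2.2385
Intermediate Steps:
G = -895 (G = -20304 + 19409 = -895)
G/20118 + E/((5245*(-4))) = -895/20118 + 46030/((5245*(-4))) = -895*1/20118 + 46030/(-20980) = -895/20118 + 46030*(-1/20980) = -895/20118 - 4603/2098 = -23620216/10551891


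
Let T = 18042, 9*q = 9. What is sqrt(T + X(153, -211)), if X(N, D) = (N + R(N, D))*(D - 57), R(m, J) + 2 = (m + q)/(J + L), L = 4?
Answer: I*sqrt(105820930)/69 ≈ 149.09*I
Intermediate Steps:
q = 1 (q = (1/9)*9 = 1)
R(m, J) = -2 + (1 + m)/(4 + J) (R(m, J) = -2 + (m + 1)/(J + 4) = -2 + (1 + m)/(4 + J))
X(N, D) = (-57 + D)*(N + (-7 + N - 2*D)/(4 + D)) (X(N, D) = (N + (-7 + N - 2*D)/(4 + D))*(D - 57) = (N + (-7 + N - 2*D)/(4 + D))*(-57 + D) = (-57 + D)*(N + (-7 + N - 2*D)/(4 + D)))
sqrt(T + X(153, -211)) = sqrt(18042 + (399 - 285*153 - 2*(-211)**2 + 107*(-211) + 153*(-211)**2 - 52*(-211)*153)/(4 - 211)) = sqrt(18042 + (399 - 43605 - 2*44521 - 22577 + 153*44521 + 1678716)/(-207)) = sqrt(18042 - (399 - 43605 - 89042 - 22577 + 6811713 + 1678716)/207) = sqrt(18042 - 1/207*8335604) = sqrt(18042 - 8335604/207) = sqrt(-4600910/207) = I*sqrt(105820930)/69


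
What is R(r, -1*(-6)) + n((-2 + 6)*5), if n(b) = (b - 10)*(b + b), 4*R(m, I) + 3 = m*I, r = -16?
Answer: 1501/4 ≈ 375.25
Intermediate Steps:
R(m, I) = -¾ + I*m/4 (R(m, I) = -¾ + (m*I)/4 = -¾ + (I*m)/4 = -¾ + I*m/4)
n(b) = 2*b*(-10 + b) (n(b) = (-10 + b)*(2*b) = 2*b*(-10 + b))
R(r, -1*(-6)) + n((-2 + 6)*5) = (-¾ + (¼)*(-1*(-6))*(-16)) + 2*((-2 + 6)*5)*(-10 + (-2 + 6)*5) = (-¾ + (¼)*6*(-16)) + 2*(4*5)*(-10 + 4*5) = (-¾ - 24) + 2*20*(-10 + 20) = -99/4 + 2*20*10 = -99/4 + 400 = 1501/4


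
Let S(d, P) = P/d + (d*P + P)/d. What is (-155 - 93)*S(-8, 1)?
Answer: -186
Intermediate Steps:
S(d, P) = P/d + (P + P*d)/d (S(d, P) = P/d + (P*d + P)/d = P/d + (P + P*d)/d)
(-155 - 93)*S(-8, 1) = (-155 - 93)*(1*(2 - 8)/(-8)) = -248*(-1)*(-6)/8 = -248*¾ = -186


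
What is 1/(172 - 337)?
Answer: -1/165 ≈ -0.0060606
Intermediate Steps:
1/(172 - 337) = 1/(-165) = -1/165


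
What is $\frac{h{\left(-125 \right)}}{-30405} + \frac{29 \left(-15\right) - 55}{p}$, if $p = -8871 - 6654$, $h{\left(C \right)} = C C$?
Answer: $- \frac{3035729}{6293835} \approx -0.48233$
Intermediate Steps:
$h{\left(C \right)} = C^{2}$
$p = -15525$
$\frac{h{\left(-125 \right)}}{-30405} + \frac{29 \left(-15\right) - 55}{p} = \frac{\left(-125\right)^{2}}{-30405} + \frac{29 \left(-15\right) - 55}{-15525} = 15625 \left(- \frac{1}{30405}\right) + \left(-435 - 55\right) \left(- \frac{1}{15525}\right) = - \frac{3125}{6081} - - \frac{98}{3105} = - \frac{3125}{6081} + \frac{98}{3105} = - \frac{3035729}{6293835}$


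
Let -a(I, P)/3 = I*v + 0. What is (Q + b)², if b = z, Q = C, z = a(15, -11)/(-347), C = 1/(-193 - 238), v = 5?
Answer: 9336970384/22367296249 ≈ 0.41744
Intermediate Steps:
a(I, P) = -15*I (a(I, P) = -3*(I*5 + 0) = -3*(5*I + 0) = -15*I)
C = -1/431 (C = 1/(-431) = -1/431 ≈ -0.0023202)
z = 225/347 (z = -15*15/(-347) = -225*(-1/347) = 225/347 ≈ 0.64841)
Q = -1/431 ≈ -0.0023202
b = 225/347 ≈ 0.64841
(Q + b)² = (-1/431 + 225/347)² = (96628/149557)² = 9336970384/22367296249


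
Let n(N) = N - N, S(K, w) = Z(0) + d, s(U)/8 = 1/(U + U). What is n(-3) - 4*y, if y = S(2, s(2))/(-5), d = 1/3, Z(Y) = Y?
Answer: 4/15 ≈ 0.26667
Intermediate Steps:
s(U) = 4/U (s(U) = 8/(U + U) = 8/((2*U)) = 8*(1/(2*U)) = 4/U)
d = ⅓ ≈ 0.33333
S(K, w) = ⅓ (S(K, w) = 0 + ⅓ = ⅓)
n(N) = 0
y = -1/15 (y = (⅓)/(-5) = (⅓)*(-⅕) = -1/15 ≈ -0.066667)
n(-3) - 4*y = 0 - 4*(-1/15) = 0 + 4/15 = 4/15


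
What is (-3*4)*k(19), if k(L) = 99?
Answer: -1188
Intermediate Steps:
(-3*4)*k(19) = -3*4*99 = -12*99 = -1188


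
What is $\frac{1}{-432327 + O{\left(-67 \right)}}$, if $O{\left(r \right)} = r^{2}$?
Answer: $- \frac{1}{427838} \approx -2.3373 \cdot 10^{-6}$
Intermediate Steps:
$\frac{1}{-432327 + O{\left(-67 \right)}} = \frac{1}{-432327 + \left(-67\right)^{2}} = \frac{1}{-432327 + 4489} = \frac{1}{-427838} = - \frac{1}{427838}$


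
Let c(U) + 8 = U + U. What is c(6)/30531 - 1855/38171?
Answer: -8068903/166485543 ≈ -0.048466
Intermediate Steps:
c(U) = -8 + 2*U (c(U) = -8 + (U + U) = -8 + 2*U)
c(6)/30531 - 1855/38171 = (-8 + 2*6)/30531 - 1855/38171 = (-8 + 12)*(1/30531) - 1855*1/38171 = 4*(1/30531) - 265/5453 = 4/30531 - 265/5453 = -8068903/166485543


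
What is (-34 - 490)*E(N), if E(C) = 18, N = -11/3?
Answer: -9432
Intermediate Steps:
N = -11/3 (N = -11*⅓ = -11/3 ≈ -3.6667)
(-34 - 490)*E(N) = (-34 - 490)*18 = -524*18 = -9432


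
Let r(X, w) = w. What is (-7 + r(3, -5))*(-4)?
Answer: 48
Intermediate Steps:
(-7 + r(3, -5))*(-4) = (-7 - 5)*(-4) = -12*(-4) = 48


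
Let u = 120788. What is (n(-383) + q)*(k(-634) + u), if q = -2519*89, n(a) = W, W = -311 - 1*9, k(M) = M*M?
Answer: -117361778184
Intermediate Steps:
k(M) = M**2
W = -320 (W = -311 - 9 = -320)
n(a) = -320
q = -224191
(n(-383) + q)*(k(-634) + u) = (-320 - 224191)*((-634)**2 + 120788) = -224511*(401956 + 120788) = -224511*522744 = -117361778184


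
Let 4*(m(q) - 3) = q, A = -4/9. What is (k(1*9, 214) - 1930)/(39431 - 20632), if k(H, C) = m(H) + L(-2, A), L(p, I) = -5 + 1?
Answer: -7715/75196 ≈ -0.10260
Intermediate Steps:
A = -4/9 (A = -4*1/9 = -4/9 ≈ -0.44444)
m(q) = 3 + q/4
L(p, I) = -4
k(H, C) = -1 + H/4 (k(H, C) = (3 + H/4) - 4 = -1 + H/4)
(k(1*9, 214) - 1930)/(39431 - 20632) = ((-1 + (1*9)/4) - 1930)/(39431 - 20632) = ((-1 + (1/4)*9) - 1930)/18799 = ((-1 + 9/4) - 1930)*(1/18799) = (5/4 - 1930)*(1/18799) = -7715/4*1/18799 = -7715/75196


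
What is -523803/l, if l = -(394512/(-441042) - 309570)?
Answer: -38503187121/22755627742 ≈ -1.6920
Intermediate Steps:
l = 22755627742/73507 (l = -(394512*(-1/441042) - 309570) = -(-65752/73507 - 309570) = -1*(-22755627742/73507) = 22755627742/73507 ≈ 3.0957e+5)
-523803/l = -523803/22755627742/73507 = -523803*73507/22755627742 = -38503187121/22755627742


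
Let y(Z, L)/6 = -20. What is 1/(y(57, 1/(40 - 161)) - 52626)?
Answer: -1/52746 ≈ -1.8959e-5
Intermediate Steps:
y(Z, L) = -120 (y(Z, L) = 6*(-20) = -120)
1/(y(57, 1/(40 - 161)) - 52626) = 1/(-120 - 52626) = 1/(-52746) = -1/52746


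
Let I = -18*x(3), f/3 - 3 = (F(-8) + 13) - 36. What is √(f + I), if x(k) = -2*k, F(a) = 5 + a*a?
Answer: √255 ≈ 15.969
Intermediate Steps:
F(a) = 5 + a²
f = 147 (f = 9 + 3*(((5 + (-8)²) + 13) - 36) = 9 + 3*(((5 + 64) + 13) - 36) = 9 + 3*((69 + 13) - 36) = 9 + 3*(82 - 36) = 9 + 3*46 = 9 + 138 = 147)
I = 108 (I = -(-36)*3 = -18*(-6) = 108)
√(f + I) = √(147 + 108) = √255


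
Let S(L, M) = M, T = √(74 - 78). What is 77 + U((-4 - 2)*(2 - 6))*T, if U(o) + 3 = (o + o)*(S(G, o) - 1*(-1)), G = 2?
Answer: 77 + 2394*I ≈ 77.0 + 2394.0*I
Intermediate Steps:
T = 2*I (T = √(-4) = 2*I ≈ 2.0*I)
U(o) = -3 + 2*o*(1 + o) (U(o) = -3 + (o + o)*(o - 1*(-1)) = -3 + (2*o)*(o + 1) = -3 + (2*o)*(1 + o) = -3 + 2*o*(1 + o))
77 + U((-4 - 2)*(2 - 6))*T = 77 + (-3 + 2*((-4 - 2)*(2 - 6)) + 2*((-4 - 2)*(2 - 6))²)*(2*I) = 77 + (-3 + 2*(-6*(-4)) + 2*(-6*(-4))²)*(2*I) = 77 + (-3 + 2*24 + 2*24²)*(2*I) = 77 + (-3 + 48 + 2*576)*(2*I) = 77 + (-3 + 48 + 1152)*(2*I) = 77 + 1197*(2*I) = 77 + 2394*I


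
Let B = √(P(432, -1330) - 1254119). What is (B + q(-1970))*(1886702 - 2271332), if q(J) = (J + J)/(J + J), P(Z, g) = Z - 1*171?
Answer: -384630 - 384630*I*√1253858 ≈ -3.8463e+5 - 4.3069e+8*I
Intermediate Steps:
P(Z, g) = -171 + Z (P(Z, g) = Z - 171 = -171 + Z)
B = I*√1253858 (B = √((-171 + 432) - 1254119) = √(261 - 1254119) = √(-1253858) = I*√1253858 ≈ 1119.8*I)
q(J) = 1 (q(J) = (2*J)/((2*J)) = (2*J)*(1/(2*J)) = 1)
(B + q(-1970))*(1886702 - 2271332) = (I*√1253858 + 1)*(1886702 - 2271332) = (1 + I*√1253858)*(-384630) = -384630 - 384630*I*√1253858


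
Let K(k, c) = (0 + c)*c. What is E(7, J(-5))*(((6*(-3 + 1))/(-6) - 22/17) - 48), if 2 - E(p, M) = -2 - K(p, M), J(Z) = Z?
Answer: -23316/17 ≈ -1371.5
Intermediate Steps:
K(k, c) = c² (K(k, c) = c*c = c²)
E(p, M) = 4 + M² (E(p, M) = 2 - (-2 - M²) = 2 + (2 + M²) = 4 + M²)
E(7, J(-5))*(((6*(-3 + 1))/(-6) - 22/17) - 48) = (4 + (-5)²)*(((6*(-3 + 1))/(-6) - 22/17) - 48) = (4 + 25)*(((6*(-2))*(-⅙) - 22*1/17) - 48) = 29*((-12*(-⅙) - 22/17) - 48) = 29*((2 - 22/17) - 48) = 29*(12/17 - 48) = 29*(-804/17) = -23316/17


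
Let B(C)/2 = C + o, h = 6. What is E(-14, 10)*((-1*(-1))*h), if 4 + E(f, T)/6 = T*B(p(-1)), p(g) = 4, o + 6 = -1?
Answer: -2304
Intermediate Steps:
o = -7 (o = -6 - 1 = -7)
B(C) = -14 + 2*C (B(C) = 2*(C - 7) = 2*(-7 + C) = -14 + 2*C)
E(f, T) = -24 - 36*T (E(f, T) = -24 + 6*(T*(-14 + 2*4)) = -24 + 6*(T*(-14 + 8)) = -24 + 6*(T*(-6)) = -24 + 6*(-6*T) = -24 - 36*T)
E(-14, 10)*((-1*(-1))*h) = (-24 - 36*10)*(-1*(-1)*6) = (-24 - 360)*(1*6) = -384*6 = -2304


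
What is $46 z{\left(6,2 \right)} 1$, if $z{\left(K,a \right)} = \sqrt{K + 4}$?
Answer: $46 \sqrt{10} \approx 145.46$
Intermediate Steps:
$z{\left(K,a \right)} = \sqrt{4 + K}$
$46 z{\left(6,2 \right)} 1 = 46 \sqrt{4 + 6} \cdot 1 = 46 \sqrt{10} \cdot 1 = 46 \sqrt{10}$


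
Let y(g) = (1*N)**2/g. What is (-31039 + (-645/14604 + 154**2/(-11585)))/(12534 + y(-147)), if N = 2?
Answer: -36762317669343/14844126610760 ≈ -2.4766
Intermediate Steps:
y(g) = 4/g (y(g) = (1*2)**2/g = 2**2/g = 4/g)
(-31039 + (-645/14604 + 154**2/(-11585)))/(12534 + y(-147)) = (-31039 + (-645/14604 + 154**2/(-11585)))/(12534 + 4/(-147)) = (-31039 + (-645*1/14604 + 23716*(-1/11585)))/(12534 + 4*(-1/147)) = (-31039 + (-215/4868 - 3388/1655))/(12534 - 4/147) = (-31039 - 16848609/8056540)/(1842494/147) = -250083793669/8056540*147/1842494 = -36762317669343/14844126610760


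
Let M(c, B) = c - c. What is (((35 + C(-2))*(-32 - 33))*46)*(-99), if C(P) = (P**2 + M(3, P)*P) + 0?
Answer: 11544390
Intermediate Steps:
M(c, B) = 0
C(P) = P**2 (C(P) = (P**2 + 0*P) + 0 = (P**2 + 0) + 0 = P**2 + 0 = P**2)
(((35 + C(-2))*(-32 - 33))*46)*(-99) = (((35 + (-2)**2)*(-32 - 33))*46)*(-99) = (((35 + 4)*(-65))*46)*(-99) = ((39*(-65))*46)*(-99) = -2535*46*(-99) = -116610*(-99) = 11544390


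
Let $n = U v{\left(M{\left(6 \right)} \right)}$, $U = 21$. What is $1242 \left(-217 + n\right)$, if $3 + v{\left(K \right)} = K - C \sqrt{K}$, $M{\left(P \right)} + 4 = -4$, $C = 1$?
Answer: $-556416 - 52164 i \sqrt{2} \approx -5.5642 \cdot 10^{5} - 73771.0 i$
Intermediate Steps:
$M{\left(P \right)} = -8$ ($M{\left(P \right)} = -4 - 4 = -8$)
$v{\left(K \right)} = -3 + K - \sqrt{K}$ ($v{\left(K \right)} = -3 + \left(K - 1 \sqrt{K}\right) = -3 - \left(\sqrt{K} - K\right) = -3 + K - \sqrt{K}$)
$n = -231 - 42 i \sqrt{2}$ ($n = 21 \left(-3 - 8 - \sqrt{-8}\right) = 21 \left(-3 - 8 - 2 i \sqrt{2}\right) = 21 \left(-11 - 2 i \sqrt{2}\right) = -231 - 42 i \sqrt{2} \approx -231.0 - 59.397 i$)
$1242 \left(-217 + n\right) = 1242 \left(-217 - \left(231 + 42 i \sqrt{2}\right)\right) = 1242 \left(-448 - 42 i \sqrt{2}\right) = -556416 - 52164 i \sqrt{2}$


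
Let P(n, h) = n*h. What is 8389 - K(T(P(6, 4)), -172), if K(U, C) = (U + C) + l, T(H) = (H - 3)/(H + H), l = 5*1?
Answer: 136889/16 ≈ 8555.6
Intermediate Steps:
l = 5
P(n, h) = h*n
T(H) = (-3 + H)/(2*H) (T(H) = (-3 + H)/((2*H)) = (-3 + H)*(1/(2*H)) = (-3 + H)/(2*H))
K(U, C) = 5 + C + U (K(U, C) = (U + C) + 5 = (C + U) + 5 = 5 + C + U)
8389 - K(T(P(6, 4)), -172) = 8389 - (5 - 172 + (-3 + 4*6)/(2*((4*6)))) = 8389 - (5 - 172 + (½)*(-3 + 24)/24) = 8389 - (5 - 172 + (½)*(1/24)*21) = 8389 - (5 - 172 + 7/16) = 8389 - 1*(-2665/16) = 8389 + 2665/16 = 136889/16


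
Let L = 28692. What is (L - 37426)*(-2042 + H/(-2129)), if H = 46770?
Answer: 38378837992/2129 ≈ 1.8027e+7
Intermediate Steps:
(L - 37426)*(-2042 + H/(-2129)) = (28692 - 37426)*(-2042 + 46770/(-2129)) = -8734*(-2042 + 46770*(-1/2129)) = -8734*(-2042 - 46770/2129) = -8734*(-4394188/2129) = 38378837992/2129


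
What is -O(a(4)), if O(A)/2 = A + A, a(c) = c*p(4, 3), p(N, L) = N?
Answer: -64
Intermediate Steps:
a(c) = 4*c (a(c) = c*4 = 4*c)
O(A) = 4*A (O(A) = 2*(A + A) = 2*(2*A) = 4*A)
-O(a(4)) = -4*4*4 = -4*16 = -1*64 = -64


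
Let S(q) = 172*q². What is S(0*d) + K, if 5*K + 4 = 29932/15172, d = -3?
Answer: -7689/18965 ≈ -0.40543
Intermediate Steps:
K = -7689/18965 (K = -⅘ + (29932/15172)/5 = -⅘ + (29932*(1/15172))/5 = -⅘ + (⅕)*(7483/3793) = -⅘ + 7483/18965 = -7689/18965 ≈ -0.40543)
S(0*d) + K = 172*(0*(-3))² - 7689/18965 = 172*0² - 7689/18965 = 172*0 - 7689/18965 = 0 - 7689/18965 = -7689/18965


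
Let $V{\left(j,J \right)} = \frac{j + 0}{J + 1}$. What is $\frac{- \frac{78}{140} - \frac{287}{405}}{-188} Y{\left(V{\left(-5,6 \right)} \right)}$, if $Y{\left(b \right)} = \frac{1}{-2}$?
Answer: $- \frac{7177}{2131920} \approx -0.0033664$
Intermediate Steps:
$V{\left(j,J \right)} = \frac{j}{1 + J}$
$Y{\left(b \right)} = - \frac{1}{2}$
$\frac{- \frac{78}{140} - \frac{287}{405}}{-188} Y{\left(V{\left(-5,6 \right)} \right)} = \frac{- \frac{78}{140} - \frac{287}{405}}{-188} \left(- \frac{1}{2}\right) = \left(\left(-78\right) \frac{1}{140} - \frac{287}{405}\right) \left(- \frac{1}{188}\right) \left(- \frac{1}{2}\right) = \left(- \frac{39}{70} - \frac{287}{405}\right) \left(- \frac{1}{188}\right) \left(- \frac{1}{2}\right) = \left(- \frac{7177}{5670}\right) \left(- \frac{1}{188}\right) \left(- \frac{1}{2}\right) = \frac{7177}{1065960} \left(- \frac{1}{2}\right) = - \frac{7177}{2131920}$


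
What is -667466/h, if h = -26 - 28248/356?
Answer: 29702237/4688 ≈ 6335.8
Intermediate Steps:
h = -9376/89 (h = -26 - 28248/356 = -26 - 321*22/89 = -26 - 7062/89 = -9376/89 ≈ -105.35)
-667466/h = -667466/(-9376/89) = -667466*(-89/9376) = 29702237/4688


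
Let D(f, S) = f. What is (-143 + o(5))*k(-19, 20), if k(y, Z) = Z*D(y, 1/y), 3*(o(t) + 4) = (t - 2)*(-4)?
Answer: 57380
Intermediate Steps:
o(t) = -4/3 - 4*t/3 (o(t) = -4 + ((t - 2)*(-4))/3 = -4 + ((-2 + t)*(-4))/3 = -4 + (8 - 4*t)/3 = -4 + (8/3 - 4*t/3) = -4/3 - 4*t/3)
k(y, Z) = Z*y
(-143 + o(5))*k(-19, 20) = (-143 + (-4/3 - 4/3*5))*(20*(-19)) = (-143 + (-4/3 - 20/3))*(-380) = (-143 - 8)*(-380) = -151*(-380) = 57380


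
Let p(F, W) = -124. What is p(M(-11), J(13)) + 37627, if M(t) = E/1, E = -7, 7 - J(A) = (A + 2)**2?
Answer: 37503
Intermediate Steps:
J(A) = 7 - (2 + A)**2 (J(A) = 7 - (A + 2)**2 = 7 - (2 + A)**2)
M(t) = -7 (M(t) = -7/1 = -7*1 = -7)
p(M(-11), J(13)) + 37627 = -124 + 37627 = 37503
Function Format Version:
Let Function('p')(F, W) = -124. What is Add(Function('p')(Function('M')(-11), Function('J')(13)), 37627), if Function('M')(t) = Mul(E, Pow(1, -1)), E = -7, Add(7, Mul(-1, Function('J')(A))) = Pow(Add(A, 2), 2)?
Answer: 37503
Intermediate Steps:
Function('J')(A) = Add(7, Mul(-1, Pow(Add(2, A), 2))) (Function('J')(A) = Add(7, Mul(-1, Pow(Add(A, 2), 2))) = Add(7, Mul(-1, Pow(Add(2, A), 2))))
Function('M')(t) = -7 (Function('M')(t) = Mul(-7, Pow(1, -1)) = Mul(-7, 1) = -7)
Add(Function('p')(Function('M')(-11), Function('J')(13)), 37627) = Add(-124, 37627) = 37503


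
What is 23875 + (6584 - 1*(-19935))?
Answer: 50394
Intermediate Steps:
23875 + (6584 - 1*(-19935)) = 23875 + (6584 + 19935) = 23875 + 26519 = 50394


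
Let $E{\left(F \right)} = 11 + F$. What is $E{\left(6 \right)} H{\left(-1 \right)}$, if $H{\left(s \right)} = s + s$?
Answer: $-34$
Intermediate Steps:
$H{\left(s \right)} = 2 s$
$E{\left(6 \right)} H{\left(-1 \right)} = \left(11 + 6\right) 2 \left(-1\right) = 17 \left(-2\right) = -34$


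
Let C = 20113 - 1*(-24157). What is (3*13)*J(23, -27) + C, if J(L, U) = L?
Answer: 45167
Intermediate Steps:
C = 44270 (C = 20113 + 24157 = 44270)
(3*13)*J(23, -27) + C = (3*13)*23 + 44270 = 39*23 + 44270 = 897 + 44270 = 45167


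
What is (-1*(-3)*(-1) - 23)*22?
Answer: -572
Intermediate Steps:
(-1*(-3)*(-1) - 23)*22 = (3*(-1) - 23)*22 = (-3 - 23)*22 = -26*22 = -572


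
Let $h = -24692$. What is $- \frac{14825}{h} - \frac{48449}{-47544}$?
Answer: $\frac{475285627}{293489112} \approx 1.6194$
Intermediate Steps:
$- \frac{14825}{h} - \frac{48449}{-47544} = - \frac{14825}{-24692} - \frac{48449}{-47544} = \left(-14825\right) \left(- \frac{1}{24692}\right) - - \frac{48449}{47544} = \frac{14825}{24692} + \frac{48449}{47544} = \frac{475285627}{293489112}$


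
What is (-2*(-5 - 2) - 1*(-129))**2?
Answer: 20449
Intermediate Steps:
(-2*(-5 - 2) - 1*(-129))**2 = (-2*(-7) + 129)**2 = (14 + 129)**2 = 143**2 = 20449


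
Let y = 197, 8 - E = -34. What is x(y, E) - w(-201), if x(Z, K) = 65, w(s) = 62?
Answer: 3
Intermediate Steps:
E = 42 (E = 8 - 1*(-34) = 8 + 34 = 42)
x(y, E) - w(-201) = 65 - 1*62 = 65 - 62 = 3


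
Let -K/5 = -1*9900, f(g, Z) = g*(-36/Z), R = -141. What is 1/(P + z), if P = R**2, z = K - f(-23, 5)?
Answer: 5/346077 ≈ 1.4448e-5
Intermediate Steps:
f(g, Z) = -36*g/Z
K = 49500 (K = -(-5)*9900 = -5*(-9900) = 49500)
z = 246672/5 (z = 49500 - (-36)*(-23)/5 = 49500 - 1*828/5 = 49500 - 828/5 = 246672/5 ≈ 49334.)
P = 19881 (P = (-141)**2 = 19881)
1/(P + z) = 1/(19881 + 246672/5) = 1/(346077/5) = 5/346077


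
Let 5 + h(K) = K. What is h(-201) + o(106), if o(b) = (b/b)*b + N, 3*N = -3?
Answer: -101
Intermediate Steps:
N = -1 (N = (⅓)*(-3) = -1)
o(b) = -1 + b (o(b) = (b/b)*b - 1 = 1*b - 1 = b - 1 = -1 + b)
h(K) = -5 + K
h(-201) + o(106) = (-5 - 201) + (-1 + 106) = -206 + 105 = -101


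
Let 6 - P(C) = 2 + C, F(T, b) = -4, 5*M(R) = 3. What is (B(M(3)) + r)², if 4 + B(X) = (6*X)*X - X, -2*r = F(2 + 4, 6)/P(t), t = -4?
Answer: 47961/10000 ≈ 4.7961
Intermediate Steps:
M(R) = ⅗ (M(R) = (⅕)*3 = ⅗)
P(C) = 4 - C (P(C) = 6 - (2 + C) = 6 + (-2 - C) = 4 - C)
r = ¼ (r = -(-2)/(4 - 1*(-4)) = -(-2)/(4 + 4) = -(-2)/8 = -½*(-½) = ¼ ≈ 0.25000)
B(X) = -4 - X + 6*X² (B(X) = -4 + ((6*X)*X - X) = -4 + (6*X² - X) = -4 + (-X + 6*X²) = -4 - X + 6*X²)
(B(M(3)) + r)² = ((-4 - 1*⅗ + 6*(⅗)²) + ¼)² = ((-4 - ⅗ + 6*(9/25)) + ¼)² = ((-4 - ⅗ + 54/25) + ¼)² = (-61/25 + ¼)² = (-219/100)² = 47961/10000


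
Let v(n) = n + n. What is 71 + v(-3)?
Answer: 65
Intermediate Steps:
v(n) = 2*n
71 + v(-3) = 71 + 2*(-3) = 71 - 6 = 65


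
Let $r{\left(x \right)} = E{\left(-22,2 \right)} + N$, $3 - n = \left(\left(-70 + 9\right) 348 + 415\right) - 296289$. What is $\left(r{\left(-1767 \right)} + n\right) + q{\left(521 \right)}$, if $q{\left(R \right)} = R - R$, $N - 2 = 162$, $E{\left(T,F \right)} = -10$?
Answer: $317259$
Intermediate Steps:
$N = 164$ ($N = 2 + 162 = 164$)
$q{\left(R \right)} = 0$
$n = 317105$ ($n = 3 - \left(\left(\left(-70 + 9\right) 348 + 415\right) - 296289\right) = 3 - \left(\left(\left(-61\right) 348 + 415\right) - 296289\right) = 3 - \left(\left(-21228 + 415\right) - 296289\right) = 3 - \left(-20813 - 296289\right) = 3 - -317102 = 3 + 317102 = 317105$)
$r{\left(x \right)} = 154$ ($r{\left(x \right)} = -10 + 164 = 154$)
$\left(r{\left(-1767 \right)} + n\right) + q{\left(521 \right)} = \left(154 + 317105\right) + 0 = 317259 + 0 = 317259$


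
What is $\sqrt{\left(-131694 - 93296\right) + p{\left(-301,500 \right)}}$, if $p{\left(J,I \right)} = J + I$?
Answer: $i \sqrt{224791} \approx 474.12 i$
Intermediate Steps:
$p{\left(J,I \right)} = I + J$
$\sqrt{\left(-131694 - 93296\right) + p{\left(-301,500 \right)}} = \sqrt{\left(-131694 - 93296\right) + \left(500 - 301\right)} = \sqrt{-224990 + 199} = \sqrt{-224791} = i \sqrt{224791}$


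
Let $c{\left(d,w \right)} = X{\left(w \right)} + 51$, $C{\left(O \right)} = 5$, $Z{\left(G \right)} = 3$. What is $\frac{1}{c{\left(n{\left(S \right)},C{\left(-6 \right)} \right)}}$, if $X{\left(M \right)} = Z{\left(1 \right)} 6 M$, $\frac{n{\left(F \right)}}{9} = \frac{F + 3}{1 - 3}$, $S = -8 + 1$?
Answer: $\frac{1}{141} \approx 0.0070922$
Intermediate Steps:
$S = -7$
$n{\left(F \right)} = - \frac{27}{2} - \frac{9 F}{2}$ ($n{\left(F \right)} = 9 \frac{F + 3}{1 - 3} = 9 \frac{3 + F}{-2} = 9 \left(3 + F\right) \left(- \frac{1}{2}\right) = 9 \left(- \frac{3}{2} - \frac{F}{2}\right) = - \frac{27}{2} - \frac{9 F}{2}$)
$X{\left(M \right)} = 18 M$ ($X{\left(M \right)} = 3 \cdot 6 M = 18 M$)
$c{\left(d,w \right)} = 51 + 18 w$ ($c{\left(d,w \right)} = 18 w + 51 = 51 + 18 w$)
$\frac{1}{c{\left(n{\left(S \right)},C{\left(-6 \right)} \right)}} = \frac{1}{51 + 18 \cdot 5} = \frac{1}{51 + 90} = \frac{1}{141}$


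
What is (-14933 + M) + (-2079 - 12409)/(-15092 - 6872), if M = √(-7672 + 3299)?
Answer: -81993481/5491 + I*√4373 ≈ -14932.0 + 66.129*I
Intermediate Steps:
M = I*√4373 (M = √(-4373) = I*√4373 ≈ 66.129*I)
(-14933 + M) + (-2079 - 12409)/(-15092 - 6872) = (-14933 + I*√4373) + (-2079 - 12409)/(-15092 - 6872) = (-14933 + I*√4373) - 14488/(-21964) = (-14933 + I*√4373) - 14488*(-1/21964) = (-14933 + I*√4373) + 3622/5491 = -81993481/5491 + I*√4373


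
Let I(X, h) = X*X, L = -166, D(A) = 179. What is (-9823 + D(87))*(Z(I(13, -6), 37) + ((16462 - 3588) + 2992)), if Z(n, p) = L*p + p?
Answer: -94135084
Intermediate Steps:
I(X, h) = X²
Z(n, p) = -165*p (Z(n, p) = -166*p + p = -165*p)
(-9823 + D(87))*(Z(I(13, -6), 37) + ((16462 - 3588) + 2992)) = (-9823 + 179)*(-165*37 + ((16462 - 3588) + 2992)) = -9644*(-6105 + (12874 + 2992)) = -9644*(-6105 + 15866) = -9644*9761 = -94135084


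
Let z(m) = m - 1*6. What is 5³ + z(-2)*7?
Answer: 69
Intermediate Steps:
z(m) = -6 + m (z(m) = m - 6 = -6 + m)
5³ + z(-2)*7 = 5³ + (-6 - 2)*7 = 125 - 8*7 = 125 - 56 = 69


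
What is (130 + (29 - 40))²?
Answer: 14161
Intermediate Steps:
(130 + (29 - 40))² = (130 - 11)² = 119² = 14161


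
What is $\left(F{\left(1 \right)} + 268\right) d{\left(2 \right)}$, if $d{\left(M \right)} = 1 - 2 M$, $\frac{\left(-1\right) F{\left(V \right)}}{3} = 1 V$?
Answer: $-795$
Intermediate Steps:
$F{\left(V \right)} = - 3 V$ ($F{\left(V \right)} = - 3 \cdot 1 V = - 3 V$)
$\left(F{\left(1 \right)} + 268\right) d{\left(2 \right)} = \left(\left(-3\right) 1 + 268\right) \left(1 - 4\right) = \left(-3 + 268\right) \left(1 - 4\right) = 265 \left(-3\right) = -795$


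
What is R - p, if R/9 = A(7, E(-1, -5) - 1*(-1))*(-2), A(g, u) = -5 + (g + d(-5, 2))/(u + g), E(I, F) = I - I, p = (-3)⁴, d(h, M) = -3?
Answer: 0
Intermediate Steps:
p = 81
E(I, F) = 0
A(g, u) = -5 + (-3 + g)/(g + u) (A(g, u) = -5 + (g - 3)/(u + g) = -5 + (-3 + g)/(g + u))
R = 81 (R = 9*(((-3 - 5*(0 - 1*(-1)) - 4*7)/(7 + (0 - 1*(-1))))*(-2)) = 9*(((-3 - 5*(0 + 1) - 28)/(7 + (0 + 1)))*(-2)) = 9*(((-3 - 5*1 - 28)/(7 + 1))*(-2)) = 9*(((-3 - 5 - 28)/8)*(-2)) = 9*(((⅛)*(-36))*(-2)) = 9*(-9/2*(-2)) = 9*9 = 81)
R - p = 81 - 1*81 = 81 - 81 = 0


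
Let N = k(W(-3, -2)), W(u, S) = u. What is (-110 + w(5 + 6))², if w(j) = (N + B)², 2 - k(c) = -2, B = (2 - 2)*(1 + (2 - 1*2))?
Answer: 8836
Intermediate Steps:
B = 0 (B = 0*(1 + (2 - 2)) = 0*(1 + 0) = 0*1 = 0)
k(c) = 4 (k(c) = 2 - 1*(-2) = 2 + 2 = 4)
N = 4
w(j) = 16 (w(j) = (4 + 0)² = 4² = 16)
(-110 + w(5 + 6))² = (-110 + 16)² = (-94)² = 8836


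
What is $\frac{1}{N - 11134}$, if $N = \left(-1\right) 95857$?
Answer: $- \frac{1}{106991} \approx -9.3466 \cdot 10^{-6}$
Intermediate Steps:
$N = -95857$
$\frac{1}{N - 11134} = \frac{1}{-95857 - 11134} = \frac{1}{-106991} = - \frac{1}{106991}$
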